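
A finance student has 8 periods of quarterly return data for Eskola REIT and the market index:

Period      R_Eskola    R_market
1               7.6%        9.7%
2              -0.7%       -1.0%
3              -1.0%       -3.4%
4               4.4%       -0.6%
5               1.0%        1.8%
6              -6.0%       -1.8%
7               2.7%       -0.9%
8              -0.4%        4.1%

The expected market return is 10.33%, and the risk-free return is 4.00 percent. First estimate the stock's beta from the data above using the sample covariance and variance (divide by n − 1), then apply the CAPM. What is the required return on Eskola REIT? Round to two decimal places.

7.91%

Mean R_i = (7.6 − 0.7 − 1.0 + 4.4 + 1.0 − 6.0 + 2.7 − 0.4) / 8 = 0.9500%
Mean R_m = (9.7 − 1.0 − 3.4 − 0.6 + 1.8 − 1.8 − 0.9 + 4.1) / 8 = 0.9875%
Σ(R_i − R̄_i)(R_m − R̄_m) = 76.2050  ⇒  Cov = 76.2050 / 7 = 10.8864
Σ(R_m − R̄_m)² = 123.3088  ⇒  Var(R_m) = 123.3088 / 7 = 17.6155
β = Cov / Var(R_m) = 10.8864 / 17.6155 = 0.6180
MRP = 10.33% − 4.00% = 6.33%
E(R) = R_f + β × MRP = 4.00% + 0.6180 × 6.33% = 7.91%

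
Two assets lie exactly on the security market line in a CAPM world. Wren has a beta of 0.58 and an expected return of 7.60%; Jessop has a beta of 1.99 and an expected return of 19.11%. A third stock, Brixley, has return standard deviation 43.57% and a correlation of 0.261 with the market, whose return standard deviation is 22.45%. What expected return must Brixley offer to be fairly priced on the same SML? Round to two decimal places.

MRP = (19.11% − 7.60%) / (1.99 − 0.58) = 8.1631%
R_f = 7.60% − 0.58 × 8.1631% = 2.8654%
β_Brixley = ρ·σ_i/σ_m = 0.261 × 43.57 / 22.45 = 0.5065
E(R_Brixley) = R_f + β × MRP = 2.8654% + 0.5065 × 8.1631% = 7.00%

7.00%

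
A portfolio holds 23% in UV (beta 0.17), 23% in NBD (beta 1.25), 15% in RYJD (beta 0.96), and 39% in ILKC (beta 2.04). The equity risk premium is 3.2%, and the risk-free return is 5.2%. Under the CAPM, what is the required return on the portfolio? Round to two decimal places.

9.25%

β_P = Σ w_i β_i = 0.23×0.17 + 0.23×1.25 + 0.15×0.96 + 0.39×2.04 = 1.2662
E(R_P) = R_f + β_P × MRP = 5.2% + 1.2662 × 3.2% = 9.25%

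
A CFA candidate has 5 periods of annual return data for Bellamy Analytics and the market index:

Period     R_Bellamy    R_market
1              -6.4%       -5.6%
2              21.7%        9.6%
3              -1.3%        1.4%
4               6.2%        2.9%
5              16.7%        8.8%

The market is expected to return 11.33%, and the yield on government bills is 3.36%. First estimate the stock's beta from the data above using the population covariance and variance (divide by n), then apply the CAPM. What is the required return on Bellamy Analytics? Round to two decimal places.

18.02%

Mean R_i = (-6.4 + 21.7 − 1.3 + 6.2 + 16.7) / 5 = 7.3800%
Mean R_m = (-5.6 + 9.6 + 1.4 + 2.9 + 8.8) / 5 = 3.4200%
Σ(R_i − R̄_i)(R_m − R̄_m) = 281.0820  ⇒  Cov = 281.0820 / 5 = 56.2164
Σ(R_m − R̄_m)² = 152.8480  ⇒  Var(R_m) = 152.8480 / 5 = 30.5696
β = Cov / Var(R_m) = 56.2164 / 30.5696 = 1.8390
MRP = 11.33% − 3.36% = 7.97%
E(R) = R_f + β × MRP = 3.36% + 1.8390 × 7.97% = 18.02%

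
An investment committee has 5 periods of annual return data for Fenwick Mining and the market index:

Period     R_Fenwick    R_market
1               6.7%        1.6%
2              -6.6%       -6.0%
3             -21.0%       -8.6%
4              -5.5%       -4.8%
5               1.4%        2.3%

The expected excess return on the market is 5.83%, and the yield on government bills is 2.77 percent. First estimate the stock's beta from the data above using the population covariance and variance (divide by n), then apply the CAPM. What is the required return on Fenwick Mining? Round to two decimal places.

14.27%

Mean R_i = (6.7 − 6.6 − 21.0 − 5.5 + 1.4) / 5 = -5.0000%
Mean R_m = (1.6 − 6.0 − 8.6 − 4.8 + 2.3) / 5 = -3.1000%
Σ(R_i − R̄_i)(R_m − R̄_m) = 183.0400  ⇒  Cov = 183.0400 / 5 = 36.6080
Σ(R_m − R̄_m)² = 92.8000  ⇒  Var(R_m) = 92.8000 / 5 = 18.5600
β = Cov / Var(R_m) = 36.6080 / 18.5600 = 1.9724
E(R) = R_f + β × MRP = 2.77% + 1.9724 × 5.83% = 14.27%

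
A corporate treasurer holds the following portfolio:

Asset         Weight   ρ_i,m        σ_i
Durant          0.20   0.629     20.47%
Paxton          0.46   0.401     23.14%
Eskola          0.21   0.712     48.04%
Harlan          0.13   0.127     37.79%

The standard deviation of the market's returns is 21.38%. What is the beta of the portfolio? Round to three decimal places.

0.685

β_Durant = 0.629 × 20.47% / 21.38% = 0.6022
β_Paxton = 0.401 × 23.14% / 21.38% = 0.4340
β_Eskola = 0.712 × 48.04% / 21.38% = 1.5998
β_Harlan = 0.127 × 37.79% / 21.38% = 0.2245
β_P = Σ w_i β_i = 0.20×0.6022 + 0.46×0.4340 + 0.21×1.5998 + 0.13×0.2245 = 0.6852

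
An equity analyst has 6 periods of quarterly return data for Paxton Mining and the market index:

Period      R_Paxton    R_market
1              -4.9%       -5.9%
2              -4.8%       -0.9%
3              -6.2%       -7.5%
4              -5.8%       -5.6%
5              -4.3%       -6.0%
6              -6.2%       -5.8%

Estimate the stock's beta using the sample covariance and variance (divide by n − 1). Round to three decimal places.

0.152

Mean R_i = (-4.9 − 4.8 − 6.2 − 5.8 − 4.3 − 6.2) / 6 = -5.3667%
Mean R_m = (-5.9 − 0.9 − 7.5 − 5.6 − 6.0 − 5.8) / 6 = -5.2833%
Σ(R_i − R̄_i)(R_m − R̄_m) = 3.8467  ⇒  Cov = 3.8467 / 5 = 0.7693
Σ(R_m − R̄_m)² = 25.3883  ⇒  Var(R_m) = 25.3883 / 5 = 5.0777
β = Cov / Var(R_m) = 0.7693 / 5.0777 = 0.1515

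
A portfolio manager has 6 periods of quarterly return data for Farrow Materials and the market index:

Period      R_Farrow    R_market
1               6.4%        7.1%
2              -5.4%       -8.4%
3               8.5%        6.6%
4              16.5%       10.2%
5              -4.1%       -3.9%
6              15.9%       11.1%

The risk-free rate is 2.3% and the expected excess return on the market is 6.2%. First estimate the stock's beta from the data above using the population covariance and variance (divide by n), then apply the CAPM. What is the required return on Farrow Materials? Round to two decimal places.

9.34%

Mean R_i = (6.4 − 5.4 + 8.5 + 16.5 − 4.1 + 15.9) / 6 = 6.3000%
Mean R_m = (7.1 − 8.4 + 6.6 + 10.2 − 3.9 + 11.1) / 6 = 3.7833%
Σ(R_i − R̄_i)(R_m − R̄_m) = 364.6700  ⇒  Cov = 364.6700 / 6 = 60.7783
Σ(R_m − R̄_m)² = 321.1083  ⇒  Var(R_m) = 321.1083 / 6 = 53.5181
β = Cov / Var(R_m) = 60.7783 / 53.5181 = 1.1357
E(R) = R_f + β × MRP = 2.3% + 1.1357 × 6.2% = 9.34%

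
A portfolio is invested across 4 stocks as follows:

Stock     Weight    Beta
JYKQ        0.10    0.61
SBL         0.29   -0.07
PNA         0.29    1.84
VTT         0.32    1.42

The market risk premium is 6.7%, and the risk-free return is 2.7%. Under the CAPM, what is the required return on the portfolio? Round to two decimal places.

β_P = Σ w_i β_i = 0.10×0.61 + 0.29×-0.07 + 0.29×1.84 + 0.32×1.42 = 1.0287
E(R_P) = R_f + β_P × MRP = 2.7% + 1.0287 × 6.7% = 9.59%

9.59%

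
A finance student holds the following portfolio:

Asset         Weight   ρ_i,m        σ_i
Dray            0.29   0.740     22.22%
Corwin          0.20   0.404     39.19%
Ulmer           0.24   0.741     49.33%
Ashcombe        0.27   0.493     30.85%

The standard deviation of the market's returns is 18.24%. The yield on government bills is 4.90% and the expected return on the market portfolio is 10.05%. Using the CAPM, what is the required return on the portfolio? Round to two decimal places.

β_Dray = 0.740 × 22.22% / 18.24% = 0.9015
β_Corwin = 0.404 × 39.19% / 18.24% = 0.8680
β_Ulmer = 0.741 × 49.33% / 18.24% = 2.0040
β_Ashcombe = 0.493 × 30.85% / 18.24% = 0.8338
β_P = Σ w_i β_i = 0.29×0.9015 + 0.20×0.8680 + 0.24×2.0040 + 0.27×0.8338 = 1.1411
MRP = 10.05% − 4.90% = 5.15%
E(R_P) = R_f + β_P × MRP = 4.90% + 1.1411 × 5.15% = 10.78%

10.78%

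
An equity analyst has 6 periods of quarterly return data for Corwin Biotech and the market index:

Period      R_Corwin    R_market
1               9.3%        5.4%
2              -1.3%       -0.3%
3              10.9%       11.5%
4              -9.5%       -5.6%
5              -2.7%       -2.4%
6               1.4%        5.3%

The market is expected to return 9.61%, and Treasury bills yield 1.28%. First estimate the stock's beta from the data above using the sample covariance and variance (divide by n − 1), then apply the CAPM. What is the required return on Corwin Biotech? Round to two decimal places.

10.89%

Mean R_i = (9.3 − 1.3 + 10.9 − 9.5 − 2.7 + 1.4) / 6 = 1.3500%
Mean R_m = (5.4 − 0.3 + 11.5 − 5.6 − 2.4 + 5.3) / 6 = 2.3167%
Σ(R_i − R̄_i)(R_m − R̄_m) = 224.2950  ⇒  Cov = 224.2950 / 5 = 44.8590
Σ(R_m − R̄_m)² = 194.5083  ⇒  Var(R_m) = 194.5083 / 5 = 38.9017
β = Cov / Var(R_m) = 44.8590 / 38.9017 = 1.1531
MRP = 9.61% − 1.28% = 8.33%
E(R) = R_f + β × MRP = 1.28% + 1.1531 × 8.33% = 10.89%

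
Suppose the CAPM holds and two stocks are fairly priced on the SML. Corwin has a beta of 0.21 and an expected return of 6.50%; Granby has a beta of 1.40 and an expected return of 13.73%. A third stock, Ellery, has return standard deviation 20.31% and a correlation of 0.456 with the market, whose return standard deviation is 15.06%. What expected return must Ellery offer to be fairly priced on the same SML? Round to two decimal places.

8.96%

MRP = (13.73% − 6.50%) / (1.40 − 0.21) = 6.0756%
R_f = 6.50% − 0.21 × 6.0756% = 5.2241%
β_Ellery = ρ·σ_i/σ_m = 0.456 × 20.31 / 15.06 = 0.6150
E(R_Ellery) = R_f + β × MRP = 5.2241% + 0.6150 × 6.0756% = 8.96%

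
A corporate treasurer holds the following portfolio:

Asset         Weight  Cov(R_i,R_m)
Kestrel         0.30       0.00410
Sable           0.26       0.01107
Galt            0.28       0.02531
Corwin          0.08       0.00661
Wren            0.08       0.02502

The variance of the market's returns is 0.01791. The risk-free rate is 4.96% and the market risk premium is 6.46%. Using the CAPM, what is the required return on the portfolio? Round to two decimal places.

9.91%

β_Kestrel = 0.00410 / 0.01791 = 0.2289
β_Sable = 0.01107 / 0.01791 = 0.6181
β_Galt = 0.02531 / 0.01791 = 1.4132
β_Corwin = 0.00661 / 0.01791 = 0.3691
β_Wren = 0.02502 / 0.01791 = 1.3970
β_P = Σ w_i β_i = 0.30×0.2289 + 0.26×0.6181 + 0.28×1.4132 + 0.08×0.3691 + 0.08×1.3970 = 0.7664
E(R_P) = R_f + β_P × MRP = 4.96% + 0.7664 × 6.46% = 9.91%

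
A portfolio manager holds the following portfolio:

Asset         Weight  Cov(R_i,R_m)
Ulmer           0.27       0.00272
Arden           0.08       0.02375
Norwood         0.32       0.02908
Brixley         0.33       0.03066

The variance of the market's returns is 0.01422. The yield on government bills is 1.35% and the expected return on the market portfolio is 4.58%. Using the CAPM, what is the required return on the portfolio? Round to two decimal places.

6.36%

β_Ulmer = 0.00272 / 0.01422 = 0.1913
β_Arden = 0.02375 / 0.01422 = 1.6702
β_Norwood = 0.02908 / 0.01422 = 2.0450
β_Brixley = 0.03066 / 0.01422 = 2.1561
β_P = Σ w_i β_i = 0.27×0.1913 + 0.08×1.6702 + 0.32×2.0450 + 0.33×2.1561 = 1.5512
MRP = 4.58% − 1.35% = 3.23%
E(R_P) = R_f + β_P × MRP = 1.35% + 1.5512 × 3.23% = 6.36%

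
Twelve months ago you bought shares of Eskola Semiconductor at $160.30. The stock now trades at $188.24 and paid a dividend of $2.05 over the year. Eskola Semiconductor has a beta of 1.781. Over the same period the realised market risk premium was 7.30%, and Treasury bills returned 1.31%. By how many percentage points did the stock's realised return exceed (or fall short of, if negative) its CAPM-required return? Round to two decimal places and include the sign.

Realised HPR = (P1 + D1 − P0) / P0 = (188.24 + 2.05 − 160.30) / 160.30 = 29.99 / 160.30 = 18.7087%
CAPM required = R_f + β·MRP = 1.31% + 1.781 × 7.30% = 14.31130%
α = realised − required = 18.7087% − 14.31130% = +4.40%

+4.40%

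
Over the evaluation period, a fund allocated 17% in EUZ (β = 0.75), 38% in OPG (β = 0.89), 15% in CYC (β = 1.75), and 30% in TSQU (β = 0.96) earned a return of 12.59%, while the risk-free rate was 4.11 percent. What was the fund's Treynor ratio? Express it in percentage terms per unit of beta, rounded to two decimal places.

8.34%

β_P = 0.17×0.75 + 0.38×0.89 + 0.15×1.75 + 0.30×0.96 = 1.0162
Treynor = (R_P − R_f) / β_P = (12.59% − 4.11%) / 1.0162 = 8.48% / 1.0162 = 8.34%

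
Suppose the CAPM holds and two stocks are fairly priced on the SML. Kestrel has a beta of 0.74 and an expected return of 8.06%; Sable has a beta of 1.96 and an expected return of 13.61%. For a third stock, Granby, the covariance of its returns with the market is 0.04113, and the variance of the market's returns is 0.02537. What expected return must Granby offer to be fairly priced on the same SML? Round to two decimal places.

12.07%

MRP = (13.61% − 8.06%) / (1.96 − 0.74) = 4.5492%
R_f = 8.06% − 0.74 × 4.5492% = 4.6936%
β_Granby = Cov / Var(R_m) = 0.04113 / 0.02537 = 1.6212
E(R_Granby) = R_f + β × MRP = 4.6936% + 1.6212 × 4.5492% = 12.07%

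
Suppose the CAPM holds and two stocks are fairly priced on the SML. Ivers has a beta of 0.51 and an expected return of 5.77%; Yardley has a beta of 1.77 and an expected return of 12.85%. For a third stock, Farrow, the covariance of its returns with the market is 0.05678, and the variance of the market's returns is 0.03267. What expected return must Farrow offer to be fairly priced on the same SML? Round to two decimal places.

MRP = (12.85% − 5.77%) / (1.77 − 0.51) = 5.6190%
R_f = 5.77% − 0.51 × 5.6190% = 2.9043%
β_Farrow = Cov / Var(R_m) = 0.05678 / 0.03267 = 1.7380
E(R_Farrow) = R_f + β × MRP = 2.9043% + 1.7380 × 5.6190% = 12.67%

12.67%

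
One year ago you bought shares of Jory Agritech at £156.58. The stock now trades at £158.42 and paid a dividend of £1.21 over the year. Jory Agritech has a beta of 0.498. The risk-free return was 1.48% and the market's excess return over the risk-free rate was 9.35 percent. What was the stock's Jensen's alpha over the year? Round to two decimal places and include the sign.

-4.19%

Realised HPR = (P1 + D1 − P0) / P0 = (158.42 + 1.21 − 156.58) / 156.58 = 3.05 / 156.58 = 1.9479%
CAPM required = R_f + β·MRP = 1.48% + 0.498 × 9.35% = 6.13630%
α = realised − required = 1.9479% − 6.13630% = -4.19%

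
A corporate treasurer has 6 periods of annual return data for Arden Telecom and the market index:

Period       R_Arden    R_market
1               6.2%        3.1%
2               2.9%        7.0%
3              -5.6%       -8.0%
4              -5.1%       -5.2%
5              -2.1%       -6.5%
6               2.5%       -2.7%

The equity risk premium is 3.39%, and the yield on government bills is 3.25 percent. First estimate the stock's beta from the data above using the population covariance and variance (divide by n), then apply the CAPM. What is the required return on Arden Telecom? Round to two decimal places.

Mean R_i = (6.2 + 2.9 − 5.6 − 5.1 − 2.1 + 2.5) / 6 = -0.2000%
Mean R_m = (3.1 + 7.0 − 8.0 − 5.2 − 6.5 − 2.7) / 6 = -2.0500%
Σ(R_i − R̄_i)(R_m − R̄_m) = 115.2800  ⇒  Cov = 115.2800 / 6 = 19.2133
Σ(R_m − R̄_m)² = 173.9750  ⇒  Var(R_m) = 173.9750 / 6 = 28.9958
β = Cov / Var(R_m) = 19.2133 / 28.9958 = 0.6626
E(R) = R_f + β × MRP = 3.25% + 0.6626 × 3.39% = 5.50%

5.50%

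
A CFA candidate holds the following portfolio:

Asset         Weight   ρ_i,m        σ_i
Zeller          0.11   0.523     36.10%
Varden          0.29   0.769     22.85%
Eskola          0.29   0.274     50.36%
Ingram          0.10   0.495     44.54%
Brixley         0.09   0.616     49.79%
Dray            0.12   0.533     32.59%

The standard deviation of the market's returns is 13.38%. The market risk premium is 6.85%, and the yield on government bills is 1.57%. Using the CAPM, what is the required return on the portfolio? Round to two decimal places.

10.90%

β_Zeller = 0.523 × 36.10% / 13.38% = 1.4111
β_Varden = 0.769 × 22.85% / 13.38% = 1.3133
β_Eskola = 0.274 × 50.36% / 13.38% = 1.0313
β_Ingram = 0.495 × 44.54% / 13.38% = 1.6478
β_Brixley = 0.616 × 49.79% / 13.38% = 2.2923
β_Dray = 0.533 × 32.59% / 13.38% = 1.2982
β_P = Σ w_i β_i = 0.11×1.4111 + 0.29×1.3133 + 0.29×1.0313 + 0.10×1.6478 + 0.09×2.2923 + 0.12×1.2982 = 1.3620
E(R_P) = R_f + β_P × MRP = 1.57% + 1.3620 × 6.85% = 10.90%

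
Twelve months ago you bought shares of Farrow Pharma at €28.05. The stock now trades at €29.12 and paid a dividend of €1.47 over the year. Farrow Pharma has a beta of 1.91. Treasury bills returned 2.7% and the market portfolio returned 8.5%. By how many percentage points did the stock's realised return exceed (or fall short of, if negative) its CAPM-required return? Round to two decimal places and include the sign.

Realised HPR = (P1 + D1 − P0) / P0 = (29.12 + 1.47 − 28.05) / 28.05 = 2.54 / 28.05 = 9.0553%
MRP = 8.5% − 2.7% = 5.80%
CAPM required = R_f + β·MRP = 2.7% + 1.91 × 5.8% = 13.7780%
α = realised − required = 9.0553% − 13.7780% = -4.72%

-4.72%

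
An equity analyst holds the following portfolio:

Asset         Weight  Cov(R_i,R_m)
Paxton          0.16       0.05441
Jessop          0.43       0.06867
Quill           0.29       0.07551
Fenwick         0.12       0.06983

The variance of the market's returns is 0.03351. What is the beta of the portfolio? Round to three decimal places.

2.045

β_Paxton = 0.05441 / 0.03351 = 1.6237
β_Jessop = 0.06867 / 0.03351 = 2.0492
β_Quill = 0.07551 / 0.03351 = 2.2534
β_Fenwick = 0.06983 / 0.03351 = 2.0839
β_P = Σ w_i β_i = 0.16×1.6237 + 0.43×2.0492 + 0.29×2.2534 + 0.12×2.0839 = 2.0445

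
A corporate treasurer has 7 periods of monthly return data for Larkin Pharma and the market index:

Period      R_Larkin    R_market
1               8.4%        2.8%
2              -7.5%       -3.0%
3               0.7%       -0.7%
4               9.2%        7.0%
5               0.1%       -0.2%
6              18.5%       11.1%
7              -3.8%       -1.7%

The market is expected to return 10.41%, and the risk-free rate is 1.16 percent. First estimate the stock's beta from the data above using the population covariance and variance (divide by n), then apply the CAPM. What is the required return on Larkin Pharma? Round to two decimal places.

16.62%

Mean R_i = (8.4 − 7.5 + 0.7 + 9.2 + 0.1 + 18.5 − 3.8) / 7 = 3.6571%
Mean R_m = (2.8 − 3.0 − 0.7 + 7.0 − 0.2 + 11.1 − 1.7) / 7 = 2.1857%
Σ(R_i − R̄_i)(R_m − R̄_m) = 265.7657  ⇒  Cov = 265.7657 / 7 = 37.9665
Σ(R_m − R̄_m)² = 159.0286  ⇒  Var(R_m) = 159.0286 / 7 = 22.7184
β = Cov / Var(R_m) = 37.9665 / 22.7184 = 1.6712
MRP = 10.41% − 1.16% = 9.25%
E(R) = R_f + β × MRP = 1.16% + 1.6712 × 9.25% = 16.62%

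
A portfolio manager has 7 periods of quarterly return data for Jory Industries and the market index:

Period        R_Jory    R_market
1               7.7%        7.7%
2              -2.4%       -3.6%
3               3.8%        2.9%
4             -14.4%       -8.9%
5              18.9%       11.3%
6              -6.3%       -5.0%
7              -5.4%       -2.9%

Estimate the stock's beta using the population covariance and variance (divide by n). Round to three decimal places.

1.458

Mean R_i = (7.7 − 2.4 + 3.8 − 14.4 + 18.9 − 6.3 − 5.4) / 7 = 0.2714%
Mean R_m = (7.7 − 3.6 + 2.9 − 8.9 + 11.3 − 5.0 − 2.9) / 7 = 0.2143%
Σ(R_i − R̄_i)(R_m − R̄_m) = 467.4329  ⇒  Cov = 467.4329 / 7 = 66.7761
Σ(R_m − R̄_m)² = 320.6486  ⇒  Var(R_m) = 320.6486 / 7 = 45.8069
β = Cov / Var(R_m) = 66.7761 / 45.8069 = 1.4578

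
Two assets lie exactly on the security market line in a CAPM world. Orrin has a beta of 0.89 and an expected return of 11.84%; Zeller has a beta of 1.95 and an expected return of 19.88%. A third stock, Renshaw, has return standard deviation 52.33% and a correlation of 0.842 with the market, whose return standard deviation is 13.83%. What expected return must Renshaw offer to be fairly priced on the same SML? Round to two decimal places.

29.25%

MRP = (19.88% − 11.84%) / (1.95 − 0.89) = 7.5849%
R_f = 11.84% − 0.89 × 7.5849% = 5.0894%
β_Renshaw = ρ·σ_i/σ_m = 0.842 × 52.33 / 13.83 = 3.1860
E(R_Renshaw) = R_f + β × MRP = 5.0894% + 3.1860 × 7.5849% = 29.25%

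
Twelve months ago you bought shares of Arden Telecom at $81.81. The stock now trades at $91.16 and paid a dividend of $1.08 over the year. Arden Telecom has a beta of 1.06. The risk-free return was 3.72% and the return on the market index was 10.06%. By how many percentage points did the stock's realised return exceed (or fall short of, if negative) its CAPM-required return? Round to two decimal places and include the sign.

+2.31%

Realised HPR = (P1 + D1 − P0) / P0 = (91.16 + 1.08 − 81.81) / 81.81 = 10.43 / 81.81 = 12.7491%
MRP = 10.06% − 3.72% = 6.34%
CAPM required = R_f + β·MRP = 3.72% + 1.06 × 6.34% = 10.4404%
α = realised − required = 12.7491% − 10.4404% = +2.31%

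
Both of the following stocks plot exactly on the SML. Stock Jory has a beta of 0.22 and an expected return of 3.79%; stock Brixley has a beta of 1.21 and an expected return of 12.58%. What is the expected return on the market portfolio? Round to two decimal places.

Both satisfy E(R) = R_f + β·MRP, so the slope of the SML is
MRP = (12.58% − 3.79%) / (1.21 − 0.22) = 8.79% / 0.99 = 8.8788%
R_f = E(R_Jory) − β_Jory·MRP = 3.79% − 0.22 × 8.8788% = 1.8367%
E(R_m) = R_f + MRP = 1.8367% + 8.8788% = 10.72%

10.72%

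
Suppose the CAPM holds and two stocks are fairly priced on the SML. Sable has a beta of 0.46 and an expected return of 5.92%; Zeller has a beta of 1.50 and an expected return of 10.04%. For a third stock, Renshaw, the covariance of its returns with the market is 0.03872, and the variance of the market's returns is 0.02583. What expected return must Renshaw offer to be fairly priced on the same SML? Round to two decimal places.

MRP = (10.04% − 5.92%) / (1.50 − 0.46) = 3.9615%
R_f = 5.92% − 0.46 × 3.9615% = 4.0977%
β_Renshaw = Cov / Var(R_m) = 0.03872 / 0.02583 = 1.4990
E(R_Renshaw) = R_f + β × MRP = 4.0977% + 1.4990 × 3.9615% = 10.04%

10.04%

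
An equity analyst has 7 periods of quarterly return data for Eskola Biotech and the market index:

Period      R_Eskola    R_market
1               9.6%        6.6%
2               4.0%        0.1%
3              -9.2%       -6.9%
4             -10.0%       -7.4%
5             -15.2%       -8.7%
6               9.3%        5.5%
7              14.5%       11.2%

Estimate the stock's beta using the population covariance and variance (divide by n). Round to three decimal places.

1.449

Mean R_i = (9.6 + 4.0 − 9.2 − 10.0 − 15.2 + 9.3 + 14.5) / 7 = 0.4286%
Mean R_m = (6.6 + 0.1 − 6.9 − 7.4 − 8.7 + 5.5 + 11.2) / 7 = 0.0571%
Σ(R_i − R̄_i)(R_m − R̄_m) = 546.8586  ⇒  Cov = 546.8586 / 7 = 78.1227
Σ(R_m − R̄_m)² = 377.2971  ⇒  Var(R_m) = 377.2971 / 7 = 53.8996
β = Cov / Var(R_m) = 78.1227 / 53.8996 = 1.4494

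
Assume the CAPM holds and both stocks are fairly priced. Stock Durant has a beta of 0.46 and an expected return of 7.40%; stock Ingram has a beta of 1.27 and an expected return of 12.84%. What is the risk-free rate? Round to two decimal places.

Both satisfy E(R) = R_f + β·MRP, so the slope of the SML is
MRP = (12.84% − 7.40%) / (1.27 − 0.46) = 5.44% / 0.81 = 6.7160%
R_f = E(R_Durant) − β_Durant·MRP = 7.40% − 0.46 × 6.7160% = 4.3106%

4.31%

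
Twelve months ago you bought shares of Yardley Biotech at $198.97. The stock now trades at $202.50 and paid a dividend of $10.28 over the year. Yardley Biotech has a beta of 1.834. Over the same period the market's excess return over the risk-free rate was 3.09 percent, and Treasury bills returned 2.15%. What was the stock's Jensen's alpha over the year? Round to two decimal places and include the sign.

Realised HPR = (P1 + D1 − P0) / P0 = (202.50 + 10.28 − 198.97) / 198.97 = 13.81 / 198.97 = 6.9407%
CAPM required = R_f + β·MRP = 2.15% + 1.834 × 3.09% = 7.81706%
α = realised − required = 6.9407% − 7.81706% = -0.88%

-0.88%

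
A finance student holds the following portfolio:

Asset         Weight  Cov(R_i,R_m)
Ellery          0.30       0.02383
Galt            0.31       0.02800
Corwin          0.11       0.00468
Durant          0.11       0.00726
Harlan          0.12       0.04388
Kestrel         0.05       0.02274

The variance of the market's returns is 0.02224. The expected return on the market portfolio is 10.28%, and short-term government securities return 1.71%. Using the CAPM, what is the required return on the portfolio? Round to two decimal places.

β_Ellery = 0.02383 / 0.02224 = 1.0715
β_Galt = 0.02800 / 0.02224 = 1.2590
β_Corwin = 0.00468 / 0.02224 = 0.2104
β_Durant = 0.00726 / 0.02224 = 0.3264
β_Harlan = 0.04388 / 0.02224 = 1.9730
β_Kestrel = 0.02274 / 0.02224 = 1.0225
β_P = Σ w_i β_i = 0.30×1.0715 + 0.31×1.2590 + 0.11×0.2104 + 0.11×0.3264 + 0.12×1.9730 + 0.05×1.0225 = 1.0587
MRP = 10.28% − 1.71% = 8.57%
E(R_P) = R_f + β_P × MRP = 1.71% + 1.0587 × 8.57% = 10.78%

10.78%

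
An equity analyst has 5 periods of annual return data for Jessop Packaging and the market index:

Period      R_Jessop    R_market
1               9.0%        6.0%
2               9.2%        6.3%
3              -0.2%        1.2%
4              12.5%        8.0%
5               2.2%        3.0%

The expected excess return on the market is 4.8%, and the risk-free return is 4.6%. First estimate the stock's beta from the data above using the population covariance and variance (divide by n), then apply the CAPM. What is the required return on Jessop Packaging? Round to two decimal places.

Mean R_i = (9.0 + 9.2 − 0.2 + 12.5 + 2.2) / 5 = 6.5400%
Mean R_m = (6.0 + 6.3 + 1.2 + 8.0 + 3.0) / 5 = 4.9000%
Σ(R_i − R̄_i)(R_m − R̄_m) = 58.0900  ⇒  Cov = 58.0900 / 5 = 11.6180
Σ(R_m − R̄_m)² = 30.0800  ⇒  Var(R_m) = 30.0800 / 5 = 6.0160
β = Cov / Var(R_m) = 11.6180 / 6.0160 = 1.9312
E(R) = R_f + β × MRP = 4.6% + 1.9312 × 4.8% = 13.87%

13.87%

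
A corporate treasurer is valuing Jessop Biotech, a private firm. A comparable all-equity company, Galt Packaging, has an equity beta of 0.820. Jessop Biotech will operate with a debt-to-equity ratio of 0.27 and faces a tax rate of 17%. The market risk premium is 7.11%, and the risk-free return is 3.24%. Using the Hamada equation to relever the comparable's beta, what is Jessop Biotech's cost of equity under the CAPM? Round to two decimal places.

10.38%

β_L = β_U × [1 + (1 − t)(D/E)] = 0.820 × [1 + (1 − 0.17) × 0.27]
    = 0.820 × [1 + 0.83 × 0.27] = 0.820 × 1.2241 = 1.0038
E(R) = R_f + β_L × MRP = 3.24% + 1.0038 × 7.11% = 10.38%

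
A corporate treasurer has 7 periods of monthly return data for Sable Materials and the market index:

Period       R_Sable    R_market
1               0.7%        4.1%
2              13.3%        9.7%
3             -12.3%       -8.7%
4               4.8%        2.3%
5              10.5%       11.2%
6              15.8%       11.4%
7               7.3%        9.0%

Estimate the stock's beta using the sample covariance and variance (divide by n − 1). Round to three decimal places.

1.254

Mean R_i = (0.7 + 13.3 − 12.3 + 4.8 + 10.5 + 15.8 + 7.3) / 7 = 5.7286%
Mean R_m = (4.1 + 9.7 − 8.7 + 2.3 + 11.2 + 11.4 + 9.0) / 7 = 5.5714%
Σ(R_i − R̄_i)(R_m − R̄_m) = 389.9357  ⇒  Cov = 389.9357 / 6 = 64.9893
Σ(R_m − R̄_m)² = 310.9943  ⇒  Var(R_m) = 310.9943 / 6 = 51.8324
β = Cov / Var(R_m) = 64.9893 / 51.8324 = 1.2538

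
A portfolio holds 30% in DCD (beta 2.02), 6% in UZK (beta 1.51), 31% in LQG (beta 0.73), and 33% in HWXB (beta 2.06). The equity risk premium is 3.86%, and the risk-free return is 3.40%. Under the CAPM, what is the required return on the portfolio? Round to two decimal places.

β_P = Σ w_i β_i = 0.30×2.02 + 0.06×1.51 + 0.31×0.73 + 0.33×2.06 = 1.6027
E(R_P) = R_f + β_P × MRP = 3.40% + 1.6027 × 3.86% = 9.59%

9.59%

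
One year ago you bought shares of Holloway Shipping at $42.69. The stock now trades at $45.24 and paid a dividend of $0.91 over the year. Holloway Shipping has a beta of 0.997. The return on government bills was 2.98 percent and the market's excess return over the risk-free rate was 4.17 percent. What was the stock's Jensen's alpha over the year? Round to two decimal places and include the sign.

+0.97%

Realised HPR = (P1 + D1 − P0) / P0 = (45.24 + 0.91 − 42.69) / 42.69 = 3.46 / 42.69 = 8.1049%
CAPM required = R_f + β·MRP = 2.98% + 0.997 × 4.17% = 7.13749%
α = realised − required = 8.1049% − 7.13749% = +0.97%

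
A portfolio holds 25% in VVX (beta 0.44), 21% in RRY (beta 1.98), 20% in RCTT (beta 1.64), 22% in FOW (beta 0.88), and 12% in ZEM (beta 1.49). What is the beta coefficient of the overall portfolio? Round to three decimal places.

1.226

β_P = Σ w_i β_i = 0.25×0.44 + 0.21×1.98 + 0.20×1.64 + 0.22×0.88 + 0.12×1.49 = 1.2262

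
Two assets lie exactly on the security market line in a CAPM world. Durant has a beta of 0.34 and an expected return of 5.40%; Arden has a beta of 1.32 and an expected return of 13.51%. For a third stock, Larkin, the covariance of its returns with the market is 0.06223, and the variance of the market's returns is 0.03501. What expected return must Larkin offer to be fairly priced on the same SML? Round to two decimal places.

MRP = (13.51% − 5.40%) / (1.32 − 0.34) = 8.2755%
R_f = 5.40% − 0.34 × 8.2755% = 2.5863%
β_Larkin = Cov / Var(R_m) = 0.06223 / 0.03501 = 1.7775
E(R_Larkin) = R_f + β × MRP = 2.5863% + 1.7775 × 8.2755% = 17.30%

17.30%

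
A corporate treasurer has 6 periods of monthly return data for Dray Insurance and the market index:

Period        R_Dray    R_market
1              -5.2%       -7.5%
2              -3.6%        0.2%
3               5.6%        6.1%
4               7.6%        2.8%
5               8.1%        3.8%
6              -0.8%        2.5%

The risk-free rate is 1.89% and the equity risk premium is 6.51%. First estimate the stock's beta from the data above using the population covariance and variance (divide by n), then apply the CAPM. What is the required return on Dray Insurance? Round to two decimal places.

Mean R_i = (-5.2 − 3.6 + 5.6 + 7.6 + 8.1 − 0.8) / 6 = 1.9500%
Mean R_m = (-7.5 + 0.2 + 6.1 + 2.8 + 3.8 + 2.5) / 6 = 1.3167%
Σ(R_i − R̄_i)(R_m − R̄_m) = 107.0950  ⇒  Cov = 107.0950 / 6 = 17.8492
Σ(R_m − R̄_m)² = 111.6283  ⇒  Var(R_m) = 111.6283 / 6 = 18.6047
β = Cov / Var(R_m) = 17.8492 / 18.6047 = 0.9594
E(R) = R_f + β × MRP = 1.89% + 0.9594 × 6.51% = 8.14%

8.14%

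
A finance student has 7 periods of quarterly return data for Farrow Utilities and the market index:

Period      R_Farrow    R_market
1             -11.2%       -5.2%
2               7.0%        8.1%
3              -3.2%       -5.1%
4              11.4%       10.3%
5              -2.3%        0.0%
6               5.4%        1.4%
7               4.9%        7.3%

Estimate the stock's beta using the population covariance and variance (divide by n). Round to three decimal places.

1.098

Mean R_i = (-11.2 + 7.0 − 3.2 + 11.4 − 2.3 + 5.4 + 4.9) / 7 = 1.7143%
Mean R_m = (-5.2 + 8.1 − 5.1 + 10.3 + 0.0 + 1.4 + 7.3) / 7 = 2.4000%
Σ(R_i − R̄_i)(R_m − R̄_m) = 263.2100  ⇒  Cov = 263.2100 / 7 = 37.6014
Σ(R_m − R̄_m)² = 239.6800  ⇒  Var(R_m) = 239.6800 / 7 = 34.2400
β = Cov / Var(R_m) = 37.6014 / 34.2400 = 1.0982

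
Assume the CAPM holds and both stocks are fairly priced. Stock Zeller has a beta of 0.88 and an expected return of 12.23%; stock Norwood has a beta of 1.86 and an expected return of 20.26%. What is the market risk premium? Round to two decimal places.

8.19%

Both satisfy E(R) = R_f + β·MRP, so the slope of the SML is
MRP = (20.26% − 12.23%) / (1.86 − 0.88) = 8.03% / 0.98 = 8.1939%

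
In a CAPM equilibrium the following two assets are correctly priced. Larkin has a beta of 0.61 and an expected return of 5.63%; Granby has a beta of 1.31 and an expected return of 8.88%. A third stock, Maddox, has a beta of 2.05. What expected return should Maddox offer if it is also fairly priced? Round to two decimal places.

MRP (SML slope) = (8.88% − 5.63%) / (1.31 − 0.61) = 3.25% / 0.70 = 4.6429%
R_f (intercept) = 5.63% − 0.61 × 4.6429% = 2.7978%
E(R_Maddox) = R_f + β × MRP = 2.7978% + 2.05 × 4.6429% = 12.32%

12.32%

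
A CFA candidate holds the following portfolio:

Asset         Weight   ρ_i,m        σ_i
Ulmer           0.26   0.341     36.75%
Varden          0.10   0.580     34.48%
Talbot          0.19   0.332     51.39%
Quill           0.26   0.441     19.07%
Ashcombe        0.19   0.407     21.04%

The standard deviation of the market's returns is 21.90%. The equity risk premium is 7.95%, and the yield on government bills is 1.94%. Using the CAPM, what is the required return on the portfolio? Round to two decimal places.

6.41%

β_Ulmer = 0.341 × 36.75% / 21.90% = 0.5722
β_Varden = 0.580 × 34.48% / 21.90% = 0.9132
β_Talbot = 0.332 × 51.39% / 21.90% = 0.7791
β_Quill = 0.441 × 19.07% / 21.90% = 0.3840
β_Ashcombe = 0.407 × 21.04% / 21.90% = 0.3910
β_P = Σ w_i β_i = 0.26×0.5722 + 0.10×0.9132 + 0.19×0.7791 + 0.26×0.3840 + 0.19×0.3910 = 0.5623
E(R_P) = R_f + β_P × MRP = 1.94% + 0.5623 × 7.95% = 6.41%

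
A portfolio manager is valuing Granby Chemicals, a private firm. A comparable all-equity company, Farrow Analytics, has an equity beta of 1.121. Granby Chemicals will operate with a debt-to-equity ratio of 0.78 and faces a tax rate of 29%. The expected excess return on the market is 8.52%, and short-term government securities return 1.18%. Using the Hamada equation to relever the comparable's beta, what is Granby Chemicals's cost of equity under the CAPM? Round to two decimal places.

β_L = β_U × [1 + (1 − t)(D/E)] = 1.121 × [1 + (1 − 0.29) × 0.78]
    = 1.121 × [1 + 0.71 × 0.78] = 1.121 × 1.5538 = 1.7418
E(R) = R_f + β_L × MRP = 1.18% + 1.7418 × 8.52% = 16.02%

16.02%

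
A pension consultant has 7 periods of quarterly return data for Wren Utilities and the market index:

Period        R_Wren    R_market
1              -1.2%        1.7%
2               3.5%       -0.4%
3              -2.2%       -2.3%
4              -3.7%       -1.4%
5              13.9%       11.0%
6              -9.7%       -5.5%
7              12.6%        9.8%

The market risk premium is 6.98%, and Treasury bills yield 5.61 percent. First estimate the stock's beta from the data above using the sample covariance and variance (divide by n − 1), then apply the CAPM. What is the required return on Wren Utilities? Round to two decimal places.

Mean R_i = (-1.2 + 3.5 − 2.2 − 3.7 + 13.9 − 9.7 + 12.6) / 7 = 1.8857%
Mean R_m = (1.7 − 0.4 − 2.3 − 1.4 + 11.0 − 5.5 + 9.8) / 7 = 1.8429%
Σ(R_i − R̄_i)(R_m − R̄_m) = 312.2043  ⇒  Cov = 312.2043 / 6 = 52.0341
Σ(R_m − R̄_m)² = 233.8171  ⇒  Var(R_m) = 233.8171 / 6 = 38.9695
β = Cov / Var(R_m) = 52.0341 / 38.9695 = 1.3353
E(R) = R_f + β × MRP = 5.61% + 1.3353 × 6.98% = 14.93%

14.93%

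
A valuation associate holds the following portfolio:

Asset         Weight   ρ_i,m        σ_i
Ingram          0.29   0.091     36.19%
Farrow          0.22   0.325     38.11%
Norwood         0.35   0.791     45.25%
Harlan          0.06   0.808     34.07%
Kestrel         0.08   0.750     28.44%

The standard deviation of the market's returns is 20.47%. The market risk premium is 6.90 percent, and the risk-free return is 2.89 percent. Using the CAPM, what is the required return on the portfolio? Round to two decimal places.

β_Ingram = 0.091 × 36.19% / 20.47% = 0.1609
β_Farrow = 0.325 × 38.11% / 20.47% = 0.6051
β_Norwood = 0.791 × 45.25% / 20.47% = 1.7485
β_Harlan = 0.808 × 34.07% / 20.47% = 1.3448
β_Kestrel = 0.750 × 28.44% / 20.47% = 1.0420
β_P = Σ w_i β_i = 0.29×0.1609 + 0.22×0.6051 + 0.35×1.7485 + 0.06×1.3448 + 0.08×1.0420 = 0.9558
E(R_P) = R_f + β_P × MRP = 2.89% + 0.9558 × 6.90% = 9.49%

9.49%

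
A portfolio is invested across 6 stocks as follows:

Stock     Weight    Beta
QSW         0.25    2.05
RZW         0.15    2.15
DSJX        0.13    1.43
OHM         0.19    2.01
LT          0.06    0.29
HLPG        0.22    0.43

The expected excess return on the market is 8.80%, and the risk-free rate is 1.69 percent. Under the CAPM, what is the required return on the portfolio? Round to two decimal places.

15.02%

β_P = Σ w_i β_i = 0.25×2.05 + 0.15×2.15 + 0.13×1.43 + 0.19×2.01 + 0.06×0.29 + 0.22×0.43 = 1.5148
E(R_P) = R_f + β_P × MRP = 1.69% + 1.5148 × 8.80% = 15.02%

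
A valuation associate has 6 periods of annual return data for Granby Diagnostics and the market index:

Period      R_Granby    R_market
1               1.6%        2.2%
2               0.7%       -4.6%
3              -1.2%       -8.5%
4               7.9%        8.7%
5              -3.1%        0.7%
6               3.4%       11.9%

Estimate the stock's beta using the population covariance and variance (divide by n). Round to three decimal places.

Mean R_i = (1.6 + 0.7 − 1.2 + 7.9 − 3.1 + 3.4) / 6 = 1.5500%
Mean R_m = (2.2 − 4.6 − 8.5 + 8.7 + 0.7 + 11.9) / 6 = 1.7333%
Σ(R_i − R̄_i)(R_m − R̄_m) = 101.4000  ⇒  Cov = 101.4000 / 6 = 16.9000
Σ(R_m − R̄_m)² = 298.0133  ⇒  Var(R_m) = 298.0133 / 6 = 49.6689
β = Cov / Var(R_m) = 16.9000 / 49.6689 = 0.3403

0.340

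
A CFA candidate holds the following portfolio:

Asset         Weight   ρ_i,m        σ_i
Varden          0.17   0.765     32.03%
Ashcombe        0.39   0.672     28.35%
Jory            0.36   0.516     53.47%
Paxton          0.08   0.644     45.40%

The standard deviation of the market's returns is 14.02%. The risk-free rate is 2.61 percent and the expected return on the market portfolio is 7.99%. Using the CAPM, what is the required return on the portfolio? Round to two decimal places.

11.77%

β_Varden = 0.765 × 32.03% / 14.02% = 1.7477
β_Ashcombe = 0.672 × 28.35% / 14.02% = 1.3589
β_Jory = 0.516 × 53.47% / 14.02% = 1.9679
β_Paxton = 0.644 × 45.40% / 14.02% = 2.0854
β_P = Σ w_i β_i = 0.17×1.7477 + 0.39×1.3589 + 0.36×1.9679 + 0.08×2.0854 = 1.7024
MRP = 7.99% − 2.61% = 5.38%
E(R_P) = R_f + β_P × MRP = 2.61% + 1.7024 × 5.38% = 11.77%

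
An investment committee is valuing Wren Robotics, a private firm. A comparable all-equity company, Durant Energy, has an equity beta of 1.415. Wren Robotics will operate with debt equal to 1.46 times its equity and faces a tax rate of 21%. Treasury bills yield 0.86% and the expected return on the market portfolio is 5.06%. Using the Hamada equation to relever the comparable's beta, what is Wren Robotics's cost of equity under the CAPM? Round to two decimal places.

β_L = β_U × [1 + (1 − t)(D/E)] = 1.415 × [1 + (1 − 0.21) × 1.46]
    = 1.415 × [1 + 0.79 × 1.46] = 1.415 × 2.1534 = 3.0471
MRP = 5.06% − 0.86% = 4.20%
E(R) = R_f + β_L × MRP = 0.86% + 3.0471 × 4.20% = 13.66%

13.66%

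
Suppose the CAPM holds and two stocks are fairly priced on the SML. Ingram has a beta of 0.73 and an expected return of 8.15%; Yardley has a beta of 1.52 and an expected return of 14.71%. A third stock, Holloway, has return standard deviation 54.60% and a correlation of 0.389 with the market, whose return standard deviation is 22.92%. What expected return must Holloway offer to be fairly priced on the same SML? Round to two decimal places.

MRP = (14.71% − 8.15%) / (1.52 − 0.73) = 8.3038%
R_f = 8.15% − 0.73 × 8.3038% = 2.0882%
β_Holloway = ρ·σ_i/σ_m = 0.389 × 54.60 / 22.92 = 0.9267
E(R_Holloway) = R_f + β × MRP = 2.0882% + 0.9267 × 8.3038% = 9.78%

9.78%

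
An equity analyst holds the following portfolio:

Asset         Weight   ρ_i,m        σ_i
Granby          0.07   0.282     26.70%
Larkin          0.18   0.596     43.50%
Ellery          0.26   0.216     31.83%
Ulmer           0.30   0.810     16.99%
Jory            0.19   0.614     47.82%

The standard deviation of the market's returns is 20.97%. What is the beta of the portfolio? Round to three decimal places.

0.796

β_Granby = 0.282 × 26.70% / 20.97% = 0.3591
β_Larkin = 0.596 × 43.50% / 20.97% = 1.2363
β_Ellery = 0.216 × 31.83% / 20.97% = 0.3279
β_Ulmer = 0.810 × 16.99% / 20.97% = 0.6563
β_Jory = 0.614 × 47.82% / 20.97% = 1.4002
β_P = Σ w_i β_i = 0.07×0.3591 + 0.18×1.2363 + 0.26×0.3279 + 0.30×0.6563 + 0.19×1.4002 = 0.7959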